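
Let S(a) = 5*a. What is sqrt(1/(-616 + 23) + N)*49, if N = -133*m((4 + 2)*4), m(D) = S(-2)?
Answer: 49*sqrt(467692577)/593 ≈ 1787.0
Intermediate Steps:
m(D) = -10 (m(D) = 5*(-2) = -10)
N = 1330 (N = -133*(-10) = 1330)
sqrt(1/(-616 + 23) + N)*49 = sqrt(1/(-616 + 23) + 1330)*49 = sqrt(1/(-593) + 1330)*49 = sqrt(-1/593 + 1330)*49 = sqrt(788689/593)*49 = (sqrt(467692577)/593)*49 = 49*sqrt(467692577)/593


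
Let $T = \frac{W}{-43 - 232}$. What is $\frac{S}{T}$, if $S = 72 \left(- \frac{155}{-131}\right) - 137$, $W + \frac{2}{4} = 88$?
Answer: $\frac{149314}{917} \approx 162.83$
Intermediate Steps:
$W = \frac{175}{2}$ ($W = - \frac{1}{2} + 88 = \frac{175}{2} \approx 87.5$)
$S = - \frac{6787}{131}$ ($S = 72 \left(\left(-155\right) \left(- \frac{1}{131}\right)\right) - 137 = 72 \cdot \frac{155}{131} - 137 = \frac{11160}{131} - 137 = - \frac{6787}{131} \approx -51.809$)
$T = - \frac{7}{22}$ ($T = \frac{175}{2 \left(-43 - 232\right)} = \frac{175}{2 \left(-275\right)} = \frac{175}{2} \left(- \frac{1}{275}\right) = - \frac{7}{22} \approx -0.31818$)
$\frac{S}{T} = - \frac{6787}{131 \left(- \frac{7}{22}\right)} = \left(- \frac{6787}{131}\right) \left(- \frac{22}{7}\right) = \frac{149314}{917}$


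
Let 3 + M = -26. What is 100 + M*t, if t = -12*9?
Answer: 3232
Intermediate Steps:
M = -29 (M = -3 - 26 = -29)
t = -108
100 + M*t = 100 - 29*(-108) = 100 + 3132 = 3232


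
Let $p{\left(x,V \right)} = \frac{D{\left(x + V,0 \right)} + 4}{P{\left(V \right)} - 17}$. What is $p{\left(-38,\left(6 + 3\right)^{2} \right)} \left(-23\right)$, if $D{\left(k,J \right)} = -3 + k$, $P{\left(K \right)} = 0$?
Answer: $\frac{1012}{17} \approx 59.529$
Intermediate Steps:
$p{\left(x,V \right)} = - \frac{1}{17} - \frac{V}{17} - \frac{x}{17}$ ($p{\left(x,V \right)} = \frac{\left(-3 + \left(x + V\right)\right) + 4}{0 - 17} = \frac{\left(-3 + \left(V + x\right)\right) + 4}{-17} = \left(\left(-3 + V + x\right) + 4\right) \left(- \frac{1}{17}\right) = \left(1 + V + x\right) \left(- \frac{1}{17}\right) = - \frac{1}{17} - \frac{V}{17} - \frac{x}{17}$)
$p{\left(-38,\left(6 + 3\right)^{2} \right)} \left(-23\right) = \left(- \frac{1}{17} - \frac{\left(6 + 3\right)^{2}}{17} - - \frac{38}{17}\right) \left(-23\right) = \left(- \frac{1}{17} - \frac{9^{2}}{17} + \frac{38}{17}\right) \left(-23\right) = \left(- \frac{1}{17} - \frac{81}{17} + \frac{38}{17}\right) \left(-23\right) = \left(- \frac{44}{17}\right) \left(-23\right) = \frac{1012}{17}$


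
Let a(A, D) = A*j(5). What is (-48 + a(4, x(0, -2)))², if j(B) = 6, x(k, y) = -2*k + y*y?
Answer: 576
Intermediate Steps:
x(k, y) = y² - 2*k (x(k, y) = -2*k + y² = y² - 2*k)
a(A, D) = 6*A (a(A, D) = A*6 = 6*A)
(-48 + a(4, x(0, -2)))² = (-48 + 6*4)² = (-48 + 24)² = (-24)² = 576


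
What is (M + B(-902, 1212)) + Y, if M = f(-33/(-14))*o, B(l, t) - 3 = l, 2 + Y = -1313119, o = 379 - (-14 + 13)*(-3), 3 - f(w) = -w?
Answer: -9184040/7 ≈ -1.3120e+6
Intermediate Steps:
f(w) = 3 + w (f(w) = 3 - (-1)*w = 3 + w)
o = 376 (o = 379 - (-1)*(-3) = 379 - 1*3 = 379 - 3 = 376)
Y = -1313121 (Y = -2 - 1313119 = -1313121)
B(l, t) = 3 + l
M = 14100/7 (M = (3 - 33/(-14))*376 = (3 - 33*(-1/14))*376 = (3 + 33/14)*376 = (75/14)*376 = 14100/7 ≈ 2014.3)
(M + B(-902, 1212)) + Y = (14100/7 + (3 - 902)) - 1313121 = (14100/7 - 899) - 1313121 = 7807/7 - 1313121 = -9184040/7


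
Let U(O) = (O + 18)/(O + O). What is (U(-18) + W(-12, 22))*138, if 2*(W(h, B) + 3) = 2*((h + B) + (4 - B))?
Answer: -1518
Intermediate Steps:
U(O) = (18 + O)/(2*O) (U(O) = (18 + O)/((2*O)) = (18 + O)*(1/(2*O)) = (18 + O)/(2*O))
W(h, B) = 1 + h (W(h, B) = -3 + (2*((h + B) + (4 - B)))/2 = -3 + (2*((B + h) + (4 - B)))/2 = -3 + (2*(4 + h))/2 = -3 + (8 + 2*h)/2 = -3 + (4 + h) = 1 + h)
(U(-18) + W(-12, 22))*138 = ((½)*(18 - 18)/(-18) + (1 - 12))*138 = ((½)*(-1/18)*0 - 11)*138 = (0 - 11)*138 = -11*138 = -1518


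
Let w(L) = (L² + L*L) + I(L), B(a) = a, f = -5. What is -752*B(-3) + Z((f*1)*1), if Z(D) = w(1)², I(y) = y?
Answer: 2265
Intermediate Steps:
w(L) = L + 2*L² (w(L) = (L² + L*L) + L = (L² + L²) + L = 2*L² + L = L + 2*L²)
Z(D) = 9 (Z(D) = (1*(1 + 2*1))² = (1*(1 + 2))² = (1*3)² = 3² = 9)
-752*B(-3) + Z((f*1)*1) = -752*(-3) + 9 = 2256 + 9 = 2265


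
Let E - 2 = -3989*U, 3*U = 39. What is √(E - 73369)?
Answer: 2*I*√31306 ≈ 353.87*I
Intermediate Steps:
U = 13 (U = (⅓)*39 = 13)
E = -51855 (E = 2 - 3989*13 = 2 - 51857 = -51855)
√(E - 73369) = √(-51855 - 73369) = √(-125224) = 2*I*√31306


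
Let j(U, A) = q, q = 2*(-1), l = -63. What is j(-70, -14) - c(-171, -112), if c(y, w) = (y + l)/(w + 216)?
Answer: 1/4 ≈ 0.25000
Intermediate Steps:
c(y, w) = (-63 + y)/(216 + w) (c(y, w) = (y - 63)/(w + 216) = (-63 + y)/(216 + w))
q = -2
j(U, A) = -2
j(-70, -14) - c(-171, -112) = -2 - (-63 - 171)/(216 - 112) = -2 - (-234)/104 = -2 - 1*(-9/4) = -2 + 9/4 = 1/4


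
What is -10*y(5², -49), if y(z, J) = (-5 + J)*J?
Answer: -26460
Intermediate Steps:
y(z, J) = J*(-5 + J)
-10*y(5², -49) = -(-490)*(-5 - 49) = -(-490)*(-54) = -10*2646 = -26460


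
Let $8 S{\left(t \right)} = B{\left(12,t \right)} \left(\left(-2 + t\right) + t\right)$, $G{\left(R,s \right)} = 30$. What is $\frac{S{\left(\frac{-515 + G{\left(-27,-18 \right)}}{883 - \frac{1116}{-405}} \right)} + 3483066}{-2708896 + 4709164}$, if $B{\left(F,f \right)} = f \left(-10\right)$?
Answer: $\frac{461140208060158}{264825462024009} \approx 1.7413$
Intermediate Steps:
$B{\left(F,f \right)} = - 10 f$
$S{\left(t \right)} = - \frac{5 t \left(-2 + 2 t\right)}{4}$ ($S{\left(t \right)} = \frac{- 10 t \left(\left(-2 + t\right) + t\right)}{8} = \frac{- 10 t \left(-2 + 2 t\right)}{8} = \frac{\left(-10\right) t \left(-2 + 2 t\right)}{8} = - \frac{5 t \left(-2 + 2 t\right)}{4}$)
$\frac{S{\left(\frac{-515 + G{\left(-27,-18 \right)}}{883 - \frac{1116}{-405}} \right)} + 3483066}{-2708896 + 4709164} = \frac{\frac{5 \frac{-515 + 30}{883 - \frac{1116}{-405}} \left(1 - \frac{-515 + 30}{883 - \frac{1116}{-405}}\right)}{2} + 3483066}{-2708896 + 4709164} = \frac{\frac{5 \left(- \frac{485}{883 - - \frac{124}{45}}\right) \left(1 - - \frac{485}{883 - - \frac{124}{45}}\right)}{2} + 3483066}{2000268} = \left(\frac{5 \left(- \frac{485}{883 + \frac{124}{45}}\right) \left(1 - - \frac{485}{883 + \frac{124}{45}}\right)}{2} + 3483066\right) \frac{1}{2000268} = \left(\frac{5 \left(- \frac{485}{\frac{39859}{45}}\right) \left(1 - - \frac{485}{\frac{39859}{45}}\right)}{2} + 3483066\right) \frac{1}{2000268} = \left(\frac{5 \left(\left(-485\right) \frac{45}{39859}\right) \left(1 - \left(-485\right) \frac{45}{39859}\right)}{2} + 3483066\right) \frac{1}{2000268} = \left(\frac{5}{2} \left(- \frac{21825}{39859}\right) \left(1 - - \frac{21825}{39859}\right) + 3483066\right) \frac{1}{2000268} = \left(\frac{5}{2} \left(- \frac{21825}{39859}\right) \left(1 + \frac{21825}{39859}\right) + 3483066\right) \frac{1}{2000268} = \left(\frac{5}{2} \left(- \frac{21825}{39859}\right) \frac{61684}{39859} + 3483066\right) \frac{1}{2000268} = \left(- \frac{3365633250}{1588739881} + 3483066\right) \frac{1}{2000268} = \frac{5533682496721896}{1588739881} \cdot \frac{1}{2000268} = \frac{461140208060158}{264825462024009}$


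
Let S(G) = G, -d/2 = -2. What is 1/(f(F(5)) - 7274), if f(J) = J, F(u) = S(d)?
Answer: -1/7270 ≈ -0.00013755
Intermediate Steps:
d = 4 (d = -2*(-2) = 4)
F(u) = 4
1/(f(F(5)) - 7274) = 1/(4 - 7274) = 1/(-7270) = -1/7270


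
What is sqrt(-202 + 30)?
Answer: 2*I*sqrt(43) ≈ 13.115*I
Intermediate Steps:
sqrt(-202 + 30) = sqrt(-172) = 2*I*sqrt(43)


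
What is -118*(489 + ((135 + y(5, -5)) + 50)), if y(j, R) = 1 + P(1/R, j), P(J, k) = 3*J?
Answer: -397896/5 ≈ -79579.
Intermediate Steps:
y(j, R) = 1 + 3/R
-118*(489 + ((135 + y(5, -5)) + 50)) = -118*(489 + ((135 + (3 - 5)/(-5)) + 50)) = -118*(489 + ((135 - ⅕*(-2)) + 50)) = -118*(489 + ((135 + ⅖) + 50)) = -118*(489 + (677/5 + 50)) = -118*(489 + 927/5) = -118*3372/5 = -397896/5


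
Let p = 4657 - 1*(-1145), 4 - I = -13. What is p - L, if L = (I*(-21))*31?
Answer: 16869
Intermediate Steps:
I = 17 (I = 4 - 1*(-13) = 4 + 13 = 17)
L = -11067 (L = (17*(-21))*31 = -357*31 = -11067)
p = 5802 (p = 4657 + 1145 = 5802)
p - L = 5802 - 1*(-11067) = 5802 + 11067 = 16869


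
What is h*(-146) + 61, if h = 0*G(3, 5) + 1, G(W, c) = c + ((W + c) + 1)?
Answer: -85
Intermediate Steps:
G(W, c) = 1 + W + 2*c (G(W, c) = c + (1 + W + c) = 1 + W + 2*c)
h = 1 (h = 0*(1 + 3 + 2*5) + 1 = 0*(1 + 3 + 10) + 1 = 0*14 + 1 = 0 + 1 = 1)
h*(-146) + 61 = 1*(-146) + 61 = -146 + 61 = -85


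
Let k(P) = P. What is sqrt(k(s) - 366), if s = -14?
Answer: 2*I*sqrt(95) ≈ 19.494*I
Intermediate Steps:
sqrt(k(s) - 366) = sqrt(-14 - 366) = sqrt(-380) = 2*I*sqrt(95)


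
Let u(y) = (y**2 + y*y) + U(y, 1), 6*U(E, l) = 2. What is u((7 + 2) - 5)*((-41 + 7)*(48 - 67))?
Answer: 62662/3 ≈ 20887.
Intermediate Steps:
U(E, l) = 1/3 (U(E, l) = (1/6)*2 = 1/3)
u(y) = 1/3 + 2*y**2 (u(y) = (y**2 + y*y) + 1/3 = (y**2 + y**2) + 1/3 = 2*y**2 + 1/3 = 1/3 + 2*y**2)
u((7 + 2) - 5)*((-41 + 7)*(48 - 67)) = (1/3 + 2*((7 + 2) - 5)**2)*((-41 + 7)*(48 - 67)) = (1/3 + 2*(9 - 5)**2)*(-34*(-19)) = (1/3 + 2*4**2)*646 = (1/3 + 2*16)*646 = (1/3 + 32)*646 = (97/3)*646 = 62662/3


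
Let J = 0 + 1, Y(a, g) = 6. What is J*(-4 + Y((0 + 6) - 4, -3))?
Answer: 2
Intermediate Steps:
J = 1
J*(-4 + Y((0 + 6) - 4, -3)) = 1*(-4 + 6) = 1*2 = 2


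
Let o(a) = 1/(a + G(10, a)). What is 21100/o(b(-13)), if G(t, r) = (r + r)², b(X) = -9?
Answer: 6646500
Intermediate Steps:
G(t, r) = 4*r² (G(t, r) = (2*r)² = 4*r²)
o(a) = 1/(a + 4*a²)
21100/o(b(-13)) = 21100/((1/((-9)*(1 + 4*(-9))))) = 21100/((-1/(9*(1 - 36)))) = 21100/((-⅑/(-35))) = 21100/((-⅑*(-1/35))) = 21100/(1/315) = 21100*315 = 6646500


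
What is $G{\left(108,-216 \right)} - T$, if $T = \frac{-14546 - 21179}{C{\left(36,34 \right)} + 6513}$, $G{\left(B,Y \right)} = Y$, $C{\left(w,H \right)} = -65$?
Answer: $- \frac{1357043}{6448} \approx -210.46$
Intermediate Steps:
$T = - \frac{35725}{6448}$ ($T = \frac{-14546 - 21179}{-65 + 6513} = - \frac{35725}{6448} \approx -5.5405$)
$G{\left(108,-216 \right)} - T = -216 - - \frac{35725}{6448} = -216 + \frac{35725}{6448} = - \frac{1357043}{6448}$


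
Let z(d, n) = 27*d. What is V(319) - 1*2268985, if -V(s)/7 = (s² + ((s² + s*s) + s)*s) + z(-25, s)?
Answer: -458153540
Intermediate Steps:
V(s) = 4725 - 7*s² - 7*s*(s + 2*s²) (V(s) = -7*((s² + ((s² + s*s) + s)*s) + 27*(-25)) = -7*((s² + ((s² + s²) + s)*s) - 675) = -7*((s² + (2*s² + s)*s) - 675) = -7*((s² + (s + 2*s²)*s) - 675) = -7*((s² + s*(s + 2*s²)) - 675) = -7*(-675 + s² + s*(s + 2*s²)) = 4725 - 7*s² - 7*s*(s + 2*s²))
V(319) - 1*2268985 = (4725 - 14*319² - 14*319³) - 1*2268985 = (4725 - 14*101761 - 14*32461759) - 2268985 = (4725 - 1424654 - 454464626) - 2268985 = -455884555 - 2268985 = -458153540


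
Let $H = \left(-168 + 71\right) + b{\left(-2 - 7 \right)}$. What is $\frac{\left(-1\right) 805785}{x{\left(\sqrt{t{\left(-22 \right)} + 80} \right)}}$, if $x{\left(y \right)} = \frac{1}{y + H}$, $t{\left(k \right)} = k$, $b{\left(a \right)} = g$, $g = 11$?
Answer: $69297510 - 805785 \sqrt{58} \approx 6.3161 \cdot 10^{7}$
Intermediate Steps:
$b{\left(a \right)} = 11$
$H = -86$ ($H = \left(-168 + 71\right) + 11 = -97 + 11 = -86$)
$x{\left(y \right)} = \frac{1}{-86 + y}$ ($x{\left(y \right)} = \frac{1}{y - 86} = \frac{1}{-86 + y}$)
$\frac{\left(-1\right) 805785}{x{\left(\sqrt{t{\left(-22 \right)} + 80} \right)}} = \frac{\left(-1\right) 805785}{\frac{1}{-86 + \sqrt{-22 + 80}}} = - \frac{805785}{\frac{1}{-86 + \sqrt{58}}} = - 805785 \left(-86 + \sqrt{58}\right) = 69297510 - 805785 \sqrt{58}$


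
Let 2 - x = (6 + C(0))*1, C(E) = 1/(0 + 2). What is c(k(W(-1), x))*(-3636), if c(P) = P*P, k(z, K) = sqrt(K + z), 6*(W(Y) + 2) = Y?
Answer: 24240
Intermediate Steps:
C(E) = 1/2
W(Y) = -2 + Y/6
x = -9/2 (x = 2 - (6 + 1/2) = 2 - 13/2 = -9/2 ≈ -4.5000)
c(P) = P**2
c(k(W(-1), x))*(-3636) = (sqrt(-9/2 + (-2 + (1/6)*(-1))))**2*(-3636) = (sqrt(-9/2 + (-2 - 1/6)))**2*(-3636) = (sqrt(-9/2 - 13/6))**2*(-3636) = (sqrt(-20/3))**2*(-3636) = (2*I*sqrt(15)/3)**2*(-3636) = -20/3*(-3636) = 24240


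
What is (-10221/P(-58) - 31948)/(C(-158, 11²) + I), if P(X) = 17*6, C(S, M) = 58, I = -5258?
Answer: 1089639/176800 ≈ 6.1631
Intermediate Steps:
P(X) = 102
(-10221/P(-58) - 31948)/(C(-158, 11²) + I) = (-10221/102 - 31948)/(58 - 5258) = (-10221*1/102 - 31948)/(-5200) = (-3407/34 - 31948)*(-1/5200) = -1089639/34*(-1/5200) = 1089639/176800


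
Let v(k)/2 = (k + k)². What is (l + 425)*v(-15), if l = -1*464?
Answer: -70200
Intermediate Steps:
l = -464
v(k) = 8*k² (v(k) = 2*(k + k)² = 2*(2*k)² = 2*(4*k²) = 8*k²)
(l + 425)*v(-15) = (-464 + 425)*(8*(-15)²) = -312*225 = -39*1800 = -70200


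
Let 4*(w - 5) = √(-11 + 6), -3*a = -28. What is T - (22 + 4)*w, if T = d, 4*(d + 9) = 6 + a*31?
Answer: -391/6 - 13*I*√5/2 ≈ -65.167 - 14.534*I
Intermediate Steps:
a = 28/3 (a = -⅓*(-28) = 28/3 ≈ 9.3333)
w = 5 + I*√5/4 (w = 5 + √(-11 + 6)/4 = 5 + √(-5)/4 = 5 + (I*√5)/4 = 5 + I*√5/4 ≈ 5.0 + 0.55902*I)
d = 389/6 (d = -9 + (6 + (28/3)*31)/4 = -9 + (6 + 868/3)/4 = -9 + (¼)*(886/3) = -9 + 443/6 = 389/6 ≈ 64.833)
T = 389/6 ≈ 64.833
T - (22 + 4)*w = 389/6 - (22 + 4)*(5 + I*√5/4) = 389/6 - 26*(5 + I*√5/4) = 389/6 - (130 + 13*I*√5/2) = 389/6 + (-130 - 13*I*√5/2) = -391/6 - 13*I*√5/2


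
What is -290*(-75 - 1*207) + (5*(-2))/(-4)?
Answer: 163565/2 ≈ 81783.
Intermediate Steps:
-290*(-75 - 1*207) + (5*(-2))/(-4) = -290*(-75 - 207) - 10*(-1/4) = -290*(-282) + 5/2 = 81780 + 5/2 = 163565/2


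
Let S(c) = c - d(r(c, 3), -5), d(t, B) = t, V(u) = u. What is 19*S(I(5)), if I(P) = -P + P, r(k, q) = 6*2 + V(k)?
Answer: -228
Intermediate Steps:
r(k, q) = 12 + k (r(k, q) = 6*2 + k = 12 + k)
I(P) = 0
S(c) = -12 (S(c) = c - (12 + c) = c + (-12 - c) = -12)
19*S(I(5)) = 19*(-12) = -228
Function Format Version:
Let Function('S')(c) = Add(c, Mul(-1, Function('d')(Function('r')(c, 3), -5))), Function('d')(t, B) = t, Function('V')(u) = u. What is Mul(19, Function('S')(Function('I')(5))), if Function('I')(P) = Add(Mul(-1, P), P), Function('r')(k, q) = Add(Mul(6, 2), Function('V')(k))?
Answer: -228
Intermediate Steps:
Function('r')(k, q) = Add(12, k) (Function('r')(k, q) = Add(Mul(6, 2), k) = Add(12, k))
Function('I')(P) = 0
Function('S')(c) = -12 (Function('S')(c) = Add(c, Mul(-1, Add(12, c))) = Add(c, Add(-12, Mul(-1, c))) = -12)
Mul(19, Function('S')(Function('I')(5))) = Mul(19, -12) = -228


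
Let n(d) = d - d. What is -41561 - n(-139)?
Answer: -41561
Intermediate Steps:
n(d) = 0
-41561 - n(-139) = -41561 - 1*0 = -41561 + 0 = -41561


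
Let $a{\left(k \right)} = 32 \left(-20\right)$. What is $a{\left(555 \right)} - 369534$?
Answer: $-370174$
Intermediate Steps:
$a{\left(k \right)} = -640$
$a{\left(555 \right)} - 369534 = -640 - 369534 = -370174$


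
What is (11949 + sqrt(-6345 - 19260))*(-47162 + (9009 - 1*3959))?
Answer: -503196288 - 126336*I*sqrt(2845) ≈ -5.032e+8 - 6.7386e+6*I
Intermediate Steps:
(11949 + sqrt(-6345 - 19260))*(-47162 + (9009 - 1*3959)) = (11949 + sqrt(-25605))*(-47162 + (9009 - 3959)) = (11949 + 3*I*sqrt(2845))*(-47162 + 5050) = (11949 + 3*I*sqrt(2845))*(-42112) = -503196288 - 126336*I*sqrt(2845)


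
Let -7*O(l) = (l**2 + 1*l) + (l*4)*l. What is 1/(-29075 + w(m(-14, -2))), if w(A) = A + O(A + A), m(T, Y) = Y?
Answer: -7/203615 ≈ -3.4379e-5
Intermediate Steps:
O(l) = -5*l**2/7 - l/7 (O(l) = -((l**2 + 1*l) + (l*4)*l)/7 = -((l**2 + l) + (4*l)*l)/7 = -((l + l**2) + 4*l**2)/7 = -(l + 5*l**2)/7 = -5*l**2/7 - l/7)
w(A) = A - 2*A*(1 + 10*A)/7 (w(A) = A - (A + A)*(1 + 5*(A + A))/7 = A - 2*A*(1 + 5*(2*A))/7 = A - 2*A*(1 + 10*A)/7)
1/(-29075 + w(m(-14, -2))) = 1/(-29075 + (5/7)*(-2)*(1 - 4*(-2))) = 1/(-29075 + (5/7)*(-2)*(1 + 8)) = 1/(-29075 + (5/7)*(-2)*9) = 1/(-29075 - 90/7) = 1/(-203615/7) = -7/203615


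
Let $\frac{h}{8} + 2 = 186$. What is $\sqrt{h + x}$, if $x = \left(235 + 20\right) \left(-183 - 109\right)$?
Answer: $2 i \sqrt{18247} \approx 270.16 i$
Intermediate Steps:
$h = 1472$ ($h = -16 + 8 \cdot 186 = -16 + 1488 = 1472$)
$x = -74460$ ($x = 255 \left(-292\right) = -74460$)
$\sqrt{h + x} = \sqrt{1472 - 74460} = \sqrt{-72988} = 2 i \sqrt{18247}$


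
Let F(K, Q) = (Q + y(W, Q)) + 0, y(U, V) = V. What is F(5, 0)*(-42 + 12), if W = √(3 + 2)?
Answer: 0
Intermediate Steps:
W = √5 ≈ 2.2361
F(K, Q) = 2*Q (F(K, Q) = (Q + Q) + 0 = 2*Q + 0 = 2*Q)
F(5, 0)*(-42 + 12) = (2*0)*(-42 + 12) = 0*(-30) = 0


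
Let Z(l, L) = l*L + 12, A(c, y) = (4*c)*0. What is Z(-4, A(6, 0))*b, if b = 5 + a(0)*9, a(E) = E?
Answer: 60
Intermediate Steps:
A(c, y) = 0
Z(l, L) = 12 + L*l (Z(l, L) = L*l + 12 = 12 + L*l)
b = 5 (b = 5 + 0*9 = 5 + 0 = 5)
Z(-4, A(6, 0))*b = (12 + 0*(-4))*5 = (12 + 0)*5 = 12*5 = 60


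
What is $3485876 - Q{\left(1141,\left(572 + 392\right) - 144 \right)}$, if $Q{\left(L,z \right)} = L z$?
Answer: $2550256$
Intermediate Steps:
$3485876 - Q{\left(1141,\left(572 + 392\right) - 144 \right)} = 3485876 - 1141 \left(\left(572 + 392\right) - 144\right) = 3485876 - 1141 \left(964 - 144\right) = 3485876 - 1141 \cdot 820 = 3485876 - 935620 = 2550256$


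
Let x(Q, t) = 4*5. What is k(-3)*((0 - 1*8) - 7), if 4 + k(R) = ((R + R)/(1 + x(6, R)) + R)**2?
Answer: -4995/49 ≈ -101.94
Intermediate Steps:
x(Q, t) = 20
k(R) = -4 + 529*R**2/441 (k(R) = -4 + ((R + R)/(1 + 20) + R)**2 = -4 + ((2*R)/21 + R)**2 = -4 + ((2*R)*(1/21) + R)**2 = -4 + (2*R/21 + R)**2 = -4 + (23*R/21)**2 = -4 + 529*R**2/441)
k(-3)*((0 - 1*8) - 7) = (-4 + (529/441)*(-3)**2)*((0 - 1*8) - 7) = (-4 + (529/441)*9)*((0 - 8) - 7) = (-4 + 529/49)*(-8 - 7) = (333/49)*(-15) = -4995/49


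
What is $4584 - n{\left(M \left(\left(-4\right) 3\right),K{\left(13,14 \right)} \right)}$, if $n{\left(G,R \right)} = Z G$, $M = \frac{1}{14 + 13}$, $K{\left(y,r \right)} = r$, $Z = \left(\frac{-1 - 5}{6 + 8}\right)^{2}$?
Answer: $\frac{224620}{49} \approx 4584.1$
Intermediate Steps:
$Z = \frac{9}{49}$ ($Z = \left(- \frac{6}{14}\right)^{2} = \left(\left(-6\right) \frac{1}{14}\right)^{2} = \left(- \frac{3}{7}\right)^{2} = \frac{9}{49} \approx 0.18367$)
$M = \frac{1}{27} \approx 0.037037$
$n{\left(G,R \right)} = \frac{9 G}{49}$
$4584 - n{\left(M \left(\left(-4\right) 3\right),K{\left(13,14 \right)} \right)} = 4584 - \frac{9 \frac{\left(-4\right) 3}{27}}{49} = 4584 - \frac{9 \cdot \frac{1}{27} \left(-12\right)}{49} = 4584 - \frac{9}{49} \left(- \frac{4}{9}\right) = 4584 - - \frac{4}{49} = 4584 + \frac{4}{49} = \frac{224620}{49}$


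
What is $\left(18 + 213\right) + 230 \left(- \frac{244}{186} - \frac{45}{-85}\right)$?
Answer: $\frac{80701}{1581} \approx 51.044$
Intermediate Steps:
$\left(18 + 213\right) + 230 \left(- \frac{244}{186} - \frac{45}{-85}\right) = 231 + 230 \left(\left(-244\right) \frac{1}{186} - - \frac{9}{17}\right) = 231 + 230 \left(- \frac{122}{93} + \frac{9}{17}\right) = 231 + 230 \left(- \frac{1237}{1581}\right) = 231 - \frac{284510}{1581} = \frac{80701}{1581}$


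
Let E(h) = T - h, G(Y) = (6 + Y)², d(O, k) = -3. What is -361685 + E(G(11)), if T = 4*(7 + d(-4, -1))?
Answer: -361958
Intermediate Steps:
T = 16 (T = 4*(7 - 3) = 4*4 = 16)
E(h) = 16 - h
-361685 + E(G(11)) = -361685 + (16 - (6 + 11)²) = -361685 + (16 - 1*17²) = -361685 + (16 - 1*289) = -361685 + (16 - 289) = -361685 - 273 = -361958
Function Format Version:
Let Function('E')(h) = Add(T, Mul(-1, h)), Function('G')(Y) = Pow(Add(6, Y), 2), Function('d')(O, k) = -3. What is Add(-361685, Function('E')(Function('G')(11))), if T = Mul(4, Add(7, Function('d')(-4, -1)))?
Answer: -361958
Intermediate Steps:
T = 16 (T = Mul(4, Add(7, -3)) = Mul(4, 4) = 16)
Function('E')(h) = Add(16, Mul(-1, h))
Add(-361685, Function('E')(Function('G')(11))) = Add(-361685, Add(16, Mul(-1, Pow(Add(6, 11), 2)))) = Add(-361685, Add(16, Mul(-1, Pow(17, 2)))) = Add(-361685, Add(16, Mul(-1, 289))) = Add(-361685, Add(16, -289)) = Add(-361685, -273) = -361958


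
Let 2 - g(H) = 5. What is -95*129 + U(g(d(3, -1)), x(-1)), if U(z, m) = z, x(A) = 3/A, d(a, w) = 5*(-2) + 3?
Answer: -12258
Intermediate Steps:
d(a, w) = -7 (d(a, w) = -10 + 3 = -7)
g(H) = -3 (g(H) = 2 - 1*5 = 2 - 5 = -3)
-95*129 + U(g(d(3, -1)), x(-1)) = -95*129 - 3 = -12255 - 3 = -12258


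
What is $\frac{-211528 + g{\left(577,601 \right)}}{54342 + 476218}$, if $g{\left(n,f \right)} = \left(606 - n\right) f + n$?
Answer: $- \frac{96761}{265280} \approx -0.36475$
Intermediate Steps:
$g{\left(n,f \right)} = n + f \left(606 - n\right)$ ($g{\left(n,f \right)} = f \left(606 - n\right) + n = n + f \left(606 - n\right)$)
$\frac{-211528 + g{\left(577,601 \right)}}{54342 + 476218} = \frac{-211528 + \left(577 + 606 \cdot 601 - 601 \cdot 577\right)}{54342 + 476218} = \frac{-211528 + \left(577 + 364206 - 346777\right)}{530560} = \left(-211528 + 18006\right) \frac{1}{530560} = \left(-193522\right) \frac{1}{530560} = - \frac{96761}{265280}$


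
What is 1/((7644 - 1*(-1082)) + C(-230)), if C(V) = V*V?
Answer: 1/61626 ≈ 1.6227e-5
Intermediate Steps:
C(V) = V²
1/((7644 - 1*(-1082)) + C(-230)) = 1/((7644 - 1*(-1082)) + (-230)²) = 1/((7644 + 1082) + 52900) = 1/(8726 + 52900) = 1/61626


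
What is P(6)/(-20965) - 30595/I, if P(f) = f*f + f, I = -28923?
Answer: 91458487/86624385 ≈ 1.0558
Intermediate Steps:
P(f) = f + f**2 (P(f) = f**2 + f = f + f**2)
P(6)/(-20965) - 30595/I = (6*(1 + 6))/(-20965) - 30595/(-28923) = (6*7)*(-1/20965) - 30595*(-1/28923) = 42*(-1/20965) + 30595/28923 = -6/2995 + 30595/28923 = 91458487/86624385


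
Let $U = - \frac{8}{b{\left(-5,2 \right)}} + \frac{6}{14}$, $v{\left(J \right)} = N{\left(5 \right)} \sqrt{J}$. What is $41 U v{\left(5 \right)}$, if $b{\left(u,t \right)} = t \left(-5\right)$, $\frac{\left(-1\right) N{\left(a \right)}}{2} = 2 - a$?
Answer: $\frac{10578 \sqrt{5}}{35} \approx 675.8$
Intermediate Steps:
$N{\left(a \right)} = -4 + 2 a$ ($N{\left(a \right)} = - 2 \left(2 - a\right) = -4 + 2 a$)
$b{\left(u,t \right)} = - 5 t$
$v{\left(J \right)} = 6 \sqrt{J}$ ($v{\left(J \right)} = \left(-4 + 2 \cdot 5\right) \sqrt{J} = \left(-4 + 10\right) \sqrt{J} = 6 \sqrt{J}$)
$U = \frac{43}{35}$ ($U = - \frac{8}{\left(-5\right) 2} + \frac{6}{14} = - \frac{8}{-10} + 6 \cdot \frac{1}{14} = \left(-8\right) \left(- \frac{1}{10}\right) + \frac{3}{7} = \frac{4}{5} + \frac{3}{7} = \frac{43}{35} \approx 1.2286$)
$41 U v{\left(5 \right)} = 41 \cdot \frac{43}{35} \cdot 6 \sqrt{5} = \frac{1763 \cdot 6 \sqrt{5}}{35} = \frac{10578 \sqrt{5}}{35}$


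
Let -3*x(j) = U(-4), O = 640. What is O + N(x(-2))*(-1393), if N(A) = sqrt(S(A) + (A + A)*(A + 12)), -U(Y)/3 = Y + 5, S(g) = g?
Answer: 640 - 4179*sqrt(3) ≈ -6598.2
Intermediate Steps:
U(Y) = -15 - 3*Y (U(Y) = -3*(Y + 5) = -3*(5 + Y) = -15 - 3*Y)
x(j) = 1 (x(j) = -(-15 - 3*(-4))/3 = -(-15 + 12)/3 = -1/3*(-3) = 1)
N(A) = sqrt(A + 2*A*(12 + A)) (N(A) = sqrt(A + (A + A)*(A + 12)) = sqrt(A + (2*A)*(12 + A)) = sqrt(A + 2*A*(12 + A)))
O + N(x(-2))*(-1393) = 640 + sqrt(1*(25 + 2*1))*(-1393) = 640 + sqrt(1*(25 + 2))*(-1393) = 640 + sqrt(1*27)*(-1393) = 640 + sqrt(27)*(-1393) = 640 + (3*sqrt(3))*(-1393) = 640 - 4179*sqrt(3)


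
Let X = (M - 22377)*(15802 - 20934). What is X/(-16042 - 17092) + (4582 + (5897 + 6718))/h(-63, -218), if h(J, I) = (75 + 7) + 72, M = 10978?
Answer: -4219571737/2551318 ≈ -1653.9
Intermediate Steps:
h(J, I) = 154 (h(J, I) = 82 + 72 = 154)
X = 58499668 (X = (10978 - 22377)*(15802 - 20934) = -11399*(-5132) = 58499668)
X/(-16042 - 17092) + (4582 + (5897 + 6718))/h(-63, -218) = 58499668/(-16042 - 17092) + (4582 + (5897 + 6718))/154 = 58499668/(-33134) + (4582 + 12615)*(1/154) = 58499668*(-1/33134) + 17197*(1/154) = -29249834/16567 + 17197/154 = -4219571737/2551318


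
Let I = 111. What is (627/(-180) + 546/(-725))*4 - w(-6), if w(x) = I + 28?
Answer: -339182/2175 ≈ -155.95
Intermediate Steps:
w(x) = 139 (w(x) = 111 + 28 = 139)
(627/(-180) + 546/(-725))*4 - w(-6) = (627/(-180) + 546/(-725))*4 - 1*139 = (627*(-1/180) + 546*(-1/725))*4 - 139 = (-209/60 - 546/725)*4 - 139 = -36857/8700*4 - 139 = -36857/2175 - 139 = -339182/2175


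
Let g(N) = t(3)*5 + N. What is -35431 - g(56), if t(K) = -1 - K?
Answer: -35467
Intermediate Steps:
g(N) = -20 + N (g(N) = (-1 - 1*3)*5 + N = (-1 - 3)*5 + N = -4*5 + N = -20 + N)
-35431 - g(56) = -35431 - (-20 + 56) = -35431 - 1*36 = -35431 - 36 = -35467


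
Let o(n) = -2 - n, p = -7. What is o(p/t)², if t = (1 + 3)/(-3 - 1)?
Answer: 81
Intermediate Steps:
t = -1 (t = 4/(-4) = 4*(-¼) = -1)
o(p/t)² = (-2 - (-7)/(-1))² = (-2 - (-7)*(-1))² = (-2 - 1*7)² = (-2 - 7)² = (-9)² = 81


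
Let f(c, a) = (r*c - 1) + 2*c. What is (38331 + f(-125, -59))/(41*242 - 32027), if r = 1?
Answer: -7591/4421 ≈ -1.7170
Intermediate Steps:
f(c, a) = -1 + 3*c (f(c, a) = (1*c - 1) + 2*c = (c - 1) + 2*c = (-1 + c) + 2*c = -1 + 3*c)
(38331 + f(-125, -59))/(41*242 - 32027) = (38331 + (-1 + 3*(-125)))/(41*242 - 32027) = (38331 + (-1 - 375))/(9922 - 32027) = (38331 - 376)/(-22105) = 37955*(-1/22105) = -7591/4421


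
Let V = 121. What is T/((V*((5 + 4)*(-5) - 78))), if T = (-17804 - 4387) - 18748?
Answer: 40939/14883 ≈ 2.7507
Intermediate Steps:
T = -40939 (T = -22191 - 18748 = -40939)
T/((V*((5 + 4)*(-5) - 78))) = -40939*1/(121*((5 + 4)*(-5) - 78)) = -40939*1/(121*(9*(-5) - 78)) = -40939*1/(121*(-45 - 78)) = -40939/(121*(-123)) = -40939/(-14883) = -40939*(-1/14883) = 40939/14883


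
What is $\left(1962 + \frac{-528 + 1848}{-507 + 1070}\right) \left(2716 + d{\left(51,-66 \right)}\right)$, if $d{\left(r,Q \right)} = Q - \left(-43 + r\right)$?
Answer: $\frac{2921856492}{563} \approx 5.1898 \cdot 10^{6}$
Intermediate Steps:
$d{\left(r,Q \right)} = 43 + Q - r$
$\left(1962 + \frac{-528 + 1848}{-507 + 1070}\right) \left(2716 + d{\left(51,-66 \right)}\right) = \left(1962 + \frac{-528 + 1848}{-507 + 1070}\right) \left(2716 - 74\right) = \left(1962 + \frac{1320}{563}\right) \left(2716 - 74\right) = \left(1962 + 1320 \cdot \frac{1}{563}\right) \left(2716 - 74\right) = \left(1962 + \frac{1320}{563}\right) 2642 = \frac{1105926}{563} \cdot 2642 = \frac{2921856492}{563}$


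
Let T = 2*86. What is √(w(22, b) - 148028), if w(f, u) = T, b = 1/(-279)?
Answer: 4*I*√9241 ≈ 384.52*I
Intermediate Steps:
b = -1/279 ≈ -0.0035842
T = 172
w(f, u) = 172
√(w(22, b) - 148028) = √(172 - 148028) = √(-147856) = 4*I*√9241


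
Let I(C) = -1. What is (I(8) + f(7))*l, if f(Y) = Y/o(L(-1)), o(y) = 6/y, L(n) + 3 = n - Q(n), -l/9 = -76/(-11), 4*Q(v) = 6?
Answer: 5073/11 ≈ 461.18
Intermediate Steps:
Q(v) = 3/2 (Q(v) = (¼)*6 = 3/2)
l = -684/11 (l = -(-684)/(-11) = -(-684)*(-1)/11 = -9*76/11 = -684/11 ≈ -62.182)
L(n) = -9/2 + n (L(n) = -3 + (n - 1*3/2) = -3 + (n - 3/2) = -3 + (-3/2 + n) = -9/2 + n)
f(Y) = -11*Y/12 (f(Y) = Y/((6/(-9/2 - 1))) = Y/((6/(-11/2))) = Y/((6*(-2/11))) = Y/(-12/11) = Y*(-11/12) = -11*Y/12)
(I(8) + f(7))*l = (-1 - 11/12*7)*(-684/11) = (-1 - 77/12)*(-684/11) = -89/12*(-684/11) = 5073/11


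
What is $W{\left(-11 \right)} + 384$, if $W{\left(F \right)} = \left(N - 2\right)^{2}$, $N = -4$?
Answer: $420$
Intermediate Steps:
$W{\left(F \right)} = 36$ ($W{\left(F \right)} = \left(-4 - 2\right)^{2} = \left(-6\right)^{2} = 36$)
$W{\left(-11 \right)} + 384 = 36 + 384 = 420$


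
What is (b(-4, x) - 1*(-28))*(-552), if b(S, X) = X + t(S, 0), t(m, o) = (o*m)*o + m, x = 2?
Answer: -14352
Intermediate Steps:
t(m, o) = m + m*o² (t(m, o) = (m*o)*o + m = m*o² + m = m + m*o²)
b(S, X) = S + X (b(S, X) = X + S*(1 + 0²) = X + S*(1 + 0) = X + S*1 = X + S = S + X)
(b(-4, x) - 1*(-28))*(-552) = ((-4 + 2) - 1*(-28))*(-552) = (-2 + 28)*(-552) = 26*(-552) = -14352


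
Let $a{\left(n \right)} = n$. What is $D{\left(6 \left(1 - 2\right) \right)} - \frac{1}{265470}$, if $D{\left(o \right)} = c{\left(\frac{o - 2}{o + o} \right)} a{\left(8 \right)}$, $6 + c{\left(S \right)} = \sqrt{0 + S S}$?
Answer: $- \frac{11326721}{265470} \approx -42.667$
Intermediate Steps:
$c{\left(S \right)} = -6 + \sqrt{S^{2}}$ ($c{\left(S \right)} = -6 + \sqrt{0 + S S} = -6 + \sqrt{0 + S^{2}} = -6 + \sqrt{S^{2}}$)
$D{\left(o \right)} = -48 + 4 \sqrt{\frac{\left(-2 + o\right)^{2}}{o^{2}}}$ ($D{\left(o \right)} = \left(-6 + \sqrt{\left(\frac{o - 2}{o + o}\right)^{2}}\right) 8 = \left(-6 + \sqrt{\left(\frac{-2 + o}{2 o}\right)^{2}}\right) 8 = \left(-6 + \sqrt{\frac{\left(-2 + o\right)^{2}}{4 o^{2}}}\right) 8 = \left(-6 + \frac{\sqrt{\frac{\left(-2 + o\right)^{2}}{o^{2}}}}{2}\right) 8 = -48 + 4 \sqrt{\frac{\left(-2 + o\right)^{2}}{o^{2}}}$)
$D{\left(6 \left(1 - 2\right) \right)} - \frac{1}{265470} = \left(-48 + 4 \sqrt{\frac{\left(-2 + 6 \left(1 - 2\right)\right)^{2}}{36 \left(1 - 2\right)^{2}}}\right) - \frac{1}{265470} = \left(-48 + 4 \sqrt{\frac{\left(-2 + 6 \left(-1\right)\right)^{2}}{36}}\right) - \frac{1}{265470} = \left(-48 + 4 \sqrt{\frac{\left(-2 - 6\right)^{2}}{36}}\right) - \frac{1}{265470} = \left(-48 + 4 \sqrt{\frac{\left(-8\right)^{2}}{36}}\right) - \frac{1}{265470} = \left(-48 + 4 \sqrt{\frac{1}{36} \cdot 64}\right) - \frac{1}{265470} = \left(-48 + 4 \sqrt{\frac{16}{9}}\right) - \frac{1}{265470} = \left(-48 + 4 \cdot \frac{4}{3}\right) - \frac{1}{265470} = \left(-48 + \frac{16}{3}\right) - \frac{1}{265470} = - \frac{128}{3} - \frac{1}{265470} = - \frac{11326721}{265470}$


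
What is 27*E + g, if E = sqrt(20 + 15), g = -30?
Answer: -30 + 27*sqrt(35) ≈ 129.73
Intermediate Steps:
E = sqrt(35) ≈ 5.9161
27*E + g = 27*sqrt(35) - 30 = -30 + 27*sqrt(35)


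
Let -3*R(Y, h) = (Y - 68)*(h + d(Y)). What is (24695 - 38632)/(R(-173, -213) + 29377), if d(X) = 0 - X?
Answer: -5973/11213 ≈ -0.53269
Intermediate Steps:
d(X) = -X
R(Y, h) = -(-68 + Y)*(h - Y)/3 (R(Y, h) = -(Y - 68)*(h - Y)/3 = -(-68 + Y)*(h - Y)/3)
(24695 - 38632)/(R(-173, -213) + 29377) = (24695 - 38632)/((-68/3*(-173) + (⅓)*(-173)² + (68/3)*(-213) - ⅓*(-173)*(-213)) + 29377) = -13937/((11764/3 + (⅓)*29929 - 4828 - 12283) + 29377) = -13937/((11764/3 + 29929/3 - 4828 - 12283) + 29377) = -13937/(-9640/3 + 29377) = -13937/78491/3 = -13937*3/78491 = -5973/11213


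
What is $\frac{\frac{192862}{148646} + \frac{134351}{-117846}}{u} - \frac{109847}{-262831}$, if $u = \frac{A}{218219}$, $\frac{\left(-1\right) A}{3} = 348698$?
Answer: $\frac{927389680467764396227}{2408160208273114637412} \approx 0.3851$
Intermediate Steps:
$A = -1046094$ ($A = \left(-3\right) 348698 = -1046094$)
$u = - \frac{1046094}{218219} \approx -4.7938$
$\frac{\frac{192862}{148646} + \frac{134351}{-117846}}{u} - \frac{109847}{-262831} = \frac{\frac{192862}{148646} + \frac{134351}{-117846}}{- \frac{1046094}{218219}} - \frac{109847}{-262831} = \left(192862 \cdot \frac{1}{148646} + 134351 \left(- \frac{1}{117846}\right)\right) \left(- \frac{218219}{1046094}\right) - - \frac{109847}{262831} = \left(\frac{96431}{74323} - \frac{134351}{117846}\right) \left(- \frac{218219}{1046094}\right) + \frac{109847}{262831} = \frac{1378638253}{8758668258} \left(- \frac{218219}{1046094}\right) + \frac{109847}{262831} = - \frac{300845060931407}{9162390312684252} + \frac{109847}{262831} = \frac{927389680467764396227}{2408160208273114637412}$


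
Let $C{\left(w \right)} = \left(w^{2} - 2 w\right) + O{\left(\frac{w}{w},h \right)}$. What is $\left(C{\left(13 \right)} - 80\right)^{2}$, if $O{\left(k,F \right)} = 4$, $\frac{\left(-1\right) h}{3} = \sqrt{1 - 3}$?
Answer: $4489$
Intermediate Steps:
$h = - 3 i \sqrt{2}$ ($h = - 3 \sqrt{1 - 3} = - 3 \sqrt{-2} = - 3 i \sqrt{2} \approx - 4.2426 i$)
$C{\left(w \right)} = 4 + w^{2} - 2 w$ ($C{\left(w \right)} = \left(w^{2} - 2 w\right) + 4 = 4 + w^{2} - 2 w$)
$\left(C{\left(13 \right)} - 80\right)^{2} = \left(\left(4 + 13^{2} - 26\right) - 80\right)^{2} = \left(\left(4 + 169 - 26\right) - 80\right)^{2} = \left(147 - 80\right)^{2} = 67^{2} = 4489$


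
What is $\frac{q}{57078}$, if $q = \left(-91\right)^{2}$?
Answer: $\frac{1183}{8154} \approx 0.14508$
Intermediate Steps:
$q = 8281$
$\frac{q}{57078} = \frac{8281}{57078} = 8281 \cdot \frac{1}{57078} = \frac{1183}{8154}$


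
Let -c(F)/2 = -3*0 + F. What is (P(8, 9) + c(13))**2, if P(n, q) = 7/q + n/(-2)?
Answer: 69169/81 ≈ 853.94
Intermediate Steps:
P(n, q) = 7/q - n/2 (P(n, q) = 7/q + n*(-1/2) = 7/q - n/2)
c(F) = -2*F (c(F) = -2*(-3*0 + F) = -2*(0 + F) = -2*F)
(P(8, 9) + c(13))**2 = ((7/9 - 1/2*8) - 2*13)**2 = ((7*(1/9) - 4) - 26)**2 = ((7/9 - 4) - 26)**2 = (-29/9 - 26)**2 = (-263/9)**2 = 69169/81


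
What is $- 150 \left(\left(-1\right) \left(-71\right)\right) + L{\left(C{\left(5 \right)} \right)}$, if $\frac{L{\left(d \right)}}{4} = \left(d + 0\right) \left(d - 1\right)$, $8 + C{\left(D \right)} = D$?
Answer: $-10602$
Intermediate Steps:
$C{\left(D \right)} = -8 + D$
$L{\left(d \right)} = 4 d \left(-1 + d\right)$ ($L{\left(d \right)} = 4 \left(d + 0\right) \left(d - 1\right) = 4 d \left(-1 + d\right)$)
$- 150 \left(\left(-1\right) \left(-71\right)\right) + L{\left(C{\left(5 \right)} \right)} = - 150 \left(\left(-1\right) \left(-71\right)\right) + 4 \left(-8 + 5\right) \left(-1 + \left(-8 + 5\right)\right) = \left(-150\right) 71 + 4 \left(-3\right) \left(-1 - 3\right) = -10650 + 4 \left(-3\right) \left(-4\right) = -10650 + 48 = -10602$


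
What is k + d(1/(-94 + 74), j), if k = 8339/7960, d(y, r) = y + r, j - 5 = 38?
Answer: 350221/7960 ≈ 43.998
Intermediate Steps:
j = 43 (j = 5 + 38 = 43)
d(y, r) = r + y
k = 8339/7960 (k = 8339*(1/7960) = 8339/7960 ≈ 1.0476)
k + d(1/(-94 + 74), j) = 8339/7960 + (43 + 1/(-94 + 74)) = 8339/7960 + (43 + 1/(-20)) = 8339/7960 + (43 - 1/20) = 8339/7960 + 859/20 = 350221/7960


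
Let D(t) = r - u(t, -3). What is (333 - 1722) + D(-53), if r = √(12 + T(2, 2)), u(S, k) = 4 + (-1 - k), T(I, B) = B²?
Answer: -1391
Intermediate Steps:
u(S, k) = 3 - k
r = 4 (r = √(12 + 2²) = √(12 + 4) = √16 = 4)
D(t) = -2 (D(t) = 4 - (3 - 1*(-3)) = 4 - (3 + 3) = 4 - 1*6 = 4 - 6 = -2)
(333 - 1722) + D(-53) = (333 - 1722) - 2 = -1389 - 2 = -1391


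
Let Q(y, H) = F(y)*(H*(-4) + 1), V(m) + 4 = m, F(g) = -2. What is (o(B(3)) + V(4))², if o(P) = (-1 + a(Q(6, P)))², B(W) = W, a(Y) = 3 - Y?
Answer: 160000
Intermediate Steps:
V(m) = -4 + m
Q(y, H) = -2 + 8*H (Q(y, H) = -2*(H*(-4) + 1) = -2*(-4*H + 1) = -2*(1 - 4*H) = -2 + 8*H)
o(P) = (4 - 8*P)² (o(P) = (-1 + (3 - (-2 + 8*P)))² = (-1 + (3 + (2 - 8*P)))² = (-1 + (5 - 8*P))² = (4 - 8*P)²)
(o(B(3)) + V(4))² = (16*(-1 + 2*3)² + (-4 + 4))² = (16*(-1 + 6)² + 0)² = (16*5² + 0)² = (16*25 + 0)² = (400 + 0)² = 400² = 160000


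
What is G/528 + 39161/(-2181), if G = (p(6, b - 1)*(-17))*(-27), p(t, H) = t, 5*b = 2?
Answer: -2445089/191928 ≈ -12.740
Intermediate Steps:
b = ⅖ (b = (⅕)*2 = ⅖ ≈ 0.40000)
G = 2754 (G = (6*(-17))*(-27) = -102*(-27) = 2754)
G/528 + 39161/(-2181) = 2754/528 + 39161/(-2181) = 2754*(1/528) + 39161*(-1/2181) = 459/88 - 39161/2181 = -2445089/191928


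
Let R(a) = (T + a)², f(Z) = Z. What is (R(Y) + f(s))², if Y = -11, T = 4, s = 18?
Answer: 4489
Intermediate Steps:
R(a) = (4 + a)²
(R(Y) + f(s))² = ((4 - 11)² + 18)² = ((-7)² + 18)² = (49 + 18)² = 67² = 4489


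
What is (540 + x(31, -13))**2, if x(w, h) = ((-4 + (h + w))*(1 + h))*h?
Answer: 7420176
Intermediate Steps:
x(w, h) = h*(1 + h)*(-4 + h + w) (x(w, h) = ((-4 + h + w)*(1 + h))*h = ((1 + h)*(-4 + h + w))*h = h*(1 + h)*(-4 + h + w))
(540 + x(31, -13))**2 = (540 - 13*(-4 + 31 + (-13)**2 - 3*(-13) - 13*31))**2 = (540 - 13*(-4 + 31 + 169 + 39 - 403))**2 = (540 - 13*(-168))**2 = (540 + 2184)**2 = 2724**2 = 7420176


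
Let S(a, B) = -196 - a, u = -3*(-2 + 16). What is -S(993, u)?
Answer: 1189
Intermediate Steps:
u = -42 (u = -3*14 = -42)
-S(993, u) = -(-196 - 1*993) = -(-196 - 993) = -1*(-1189) = 1189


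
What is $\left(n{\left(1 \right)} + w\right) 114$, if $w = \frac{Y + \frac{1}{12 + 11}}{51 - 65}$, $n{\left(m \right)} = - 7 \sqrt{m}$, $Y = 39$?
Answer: $- \frac{179664}{161} \approx -1115.9$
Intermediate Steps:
$w = - \frac{449}{161}$ ($w = \frac{39 + \frac{1}{12 + 11}}{51 - 65} = \frac{39 + \frac{1}{23}}{-14} = \left(39 + \frac{1}{23}\right) \left(- \frac{1}{14}\right) = \frac{898}{23} \left(- \frac{1}{14}\right) = - \frac{449}{161} \approx -2.7888$)
$\left(n{\left(1 \right)} + w\right) 114 = \left(- 7 \sqrt{1} - \frac{449}{161}\right) 114 = \left(\left(-7\right) 1 - \frac{449}{161}\right) 114 = \left(-7 - \frac{449}{161}\right) 114 = \left(- \frac{1576}{161}\right) 114 = - \frac{179664}{161}$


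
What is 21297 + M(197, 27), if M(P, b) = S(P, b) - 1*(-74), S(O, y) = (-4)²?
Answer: 21387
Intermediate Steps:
S(O, y) = 16
M(P, b) = 90 (M(P, b) = 16 - 1*(-74) = 16 + 74 = 90)
21297 + M(197, 27) = 21297 + 90 = 21387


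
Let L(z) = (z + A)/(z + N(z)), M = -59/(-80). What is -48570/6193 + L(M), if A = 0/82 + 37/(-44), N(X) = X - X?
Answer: -2916863/365387 ≈ -7.9829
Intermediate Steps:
N(X) = 0
M = 59/80 (M = -59*(-1/80) = 59/80 ≈ 0.73750)
A = -37/44 (A = 0*(1/82) + 37*(-1/44) = 0 - 37/44 = -37/44 ≈ -0.84091)
L(z) = (-37/44 + z)/z (L(z) = (z - 37/44)/(z + 0) = (-37/44 + z)/z)
-48570/6193 + L(M) = -48570/6193 + (-37/44 + 59/80)/(59/80) = -48570*1/6193 + (80/59)*(-91/880) = -48570/6193 - 91/649 = -2916863/365387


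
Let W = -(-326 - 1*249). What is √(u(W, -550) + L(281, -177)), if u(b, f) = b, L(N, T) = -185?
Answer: √390 ≈ 19.748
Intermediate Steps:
W = 575 (W = -(-326 - 249) = -1*(-575) = 575)
√(u(W, -550) + L(281, -177)) = √(575 - 185) = √390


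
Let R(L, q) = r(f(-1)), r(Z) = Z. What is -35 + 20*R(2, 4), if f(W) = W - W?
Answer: -35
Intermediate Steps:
f(W) = 0
R(L, q) = 0
-35 + 20*R(2, 4) = -35 + 20*0 = -35 + 0 = -35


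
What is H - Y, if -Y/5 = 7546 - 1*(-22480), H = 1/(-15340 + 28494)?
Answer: 1974810021/13154 ≈ 1.5013e+5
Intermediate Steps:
H = 1/13154 ≈ 7.6022e-5
Y = -150130 (Y = -5*(7546 - 1*(-22480)) = -5*(7546 + 22480) = -5*30026 = -150130)
H - Y = 1/13154 - 1*(-150130) = 1/13154 + 150130 = 1974810021/13154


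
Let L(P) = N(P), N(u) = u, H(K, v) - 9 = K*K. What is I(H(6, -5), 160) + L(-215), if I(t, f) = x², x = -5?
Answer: -190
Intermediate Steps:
H(K, v) = 9 + K² (H(K, v) = 9 + K*K = 9 + K²)
L(P) = P
I(t, f) = 25 (I(t, f) = (-5)² = 25)
I(H(6, -5), 160) + L(-215) = 25 - 215 = -190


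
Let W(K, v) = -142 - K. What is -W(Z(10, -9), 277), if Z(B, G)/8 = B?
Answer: 222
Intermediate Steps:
Z(B, G) = 8*B
-W(Z(10, -9), 277) = -(-142 - 8*10) = -(-142 - 1*80) = -(-142 - 80) = -1*(-222) = 222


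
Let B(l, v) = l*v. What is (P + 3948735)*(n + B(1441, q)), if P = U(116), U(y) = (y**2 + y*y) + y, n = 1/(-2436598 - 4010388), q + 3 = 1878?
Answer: 69253618096605220487/6446986 ≈ 1.0742e+13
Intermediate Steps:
q = 1875 (q = -3 + 1878 = 1875)
n = -1/6446986 (n = 1/(-6446986) = -1/6446986 ≈ -1.5511e-7)
U(y) = y + 2*y**2 (U(y) = (y**2 + y**2) + y = 2*y**2 + y = y + 2*y**2)
P = 27028 (P = 116*(1 + 2*116) = 116*(1 + 232) = 116*233 = 27028)
(P + 3948735)*(n + B(1441, q)) = (27028 + 3948735)*(-1/6446986 + 1441*1875) = 3975763*(-1/6446986 + 2701875) = 3975763*(17418950298749/6446986) = 69253618096605220487/6446986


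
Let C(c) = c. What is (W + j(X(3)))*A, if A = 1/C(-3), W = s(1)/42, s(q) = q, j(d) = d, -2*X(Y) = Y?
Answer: 31/63 ≈ 0.49206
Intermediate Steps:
X(Y) = -Y/2
W = 1/42 ≈ 0.023810
A = -1/3 (A = 1/(-3) = -1/3 ≈ -0.33333)
(W + j(X(3)))*A = (1/42 - 1/2*3)*(-1/3) = (1/42 - 3/2)*(-1/3) = -31/21*(-1/3) = 31/63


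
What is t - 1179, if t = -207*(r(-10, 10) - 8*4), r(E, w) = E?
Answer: 7515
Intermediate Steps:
t = 8694 (t = -207*(-10 - 8*4) = -207*(-10 - 32) = -207*(-42) = 8694)
t - 1179 = 8694 - 1179 = 7515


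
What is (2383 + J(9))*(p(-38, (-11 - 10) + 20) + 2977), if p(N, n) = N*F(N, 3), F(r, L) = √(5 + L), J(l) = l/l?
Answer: 7097168 - 181184*√2 ≈ 6.8409e+6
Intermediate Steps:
J(l) = 1
p(N, n) = 2*N*√2 (p(N, n) = N*√(5 + 3) = N*√8 = N*(2*√2) = 2*N*√2)
(2383 + J(9))*(p(-38, (-11 - 10) + 20) + 2977) = (2383 + 1)*(2*(-38)*√2 + 2977) = 2384*(-76*√2 + 2977) = 2384*(2977 - 76*√2) = 7097168 - 181184*√2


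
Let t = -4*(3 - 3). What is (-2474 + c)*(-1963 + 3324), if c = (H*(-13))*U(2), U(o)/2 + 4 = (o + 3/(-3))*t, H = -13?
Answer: -5207186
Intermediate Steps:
t = 0 (t = -4*0 = 0)
U(o) = -8 (U(o) = -8 + 2*((o + 3/(-3))*0) = -8 + 2*((o + 3*(-1/3))*0) = -8 + 2*((o - 1)*0) = -8 + 2*((-1 + o)*0) = -8 + 2*0 = -8 + 0 = -8)
c = -1352 (c = -13*(-13)*(-8) = 169*(-8) = -1352)
(-2474 + c)*(-1963 + 3324) = (-2474 - 1352)*(-1963 + 3324) = -3826*1361 = -5207186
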